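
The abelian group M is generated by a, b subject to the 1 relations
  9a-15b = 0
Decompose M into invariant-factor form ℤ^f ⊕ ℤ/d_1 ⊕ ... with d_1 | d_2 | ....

Answer: M ≅ ℤ^1 ⊕ ℤ/3

Derivation:
rank_ℚ(R)=1; free=2−1=1
SNF(R) diag = [3] → torsion [3]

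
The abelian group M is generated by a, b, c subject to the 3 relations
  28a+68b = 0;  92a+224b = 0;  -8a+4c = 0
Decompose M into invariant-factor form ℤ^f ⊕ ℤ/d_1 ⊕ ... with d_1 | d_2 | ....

rank_ℚ(R)=3; free=3−3=0
SNF(R) diag = [4, 4, 4] → torsion [4, 4, 4]

Answer: M ≅ ℤ/4 ⊕ ℤ/4 ⊕ ℤ/4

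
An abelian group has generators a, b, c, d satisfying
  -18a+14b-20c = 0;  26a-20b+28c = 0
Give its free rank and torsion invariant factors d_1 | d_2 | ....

Answer: M ≅ ℤ^2 ⊕ ℤ/2 ⊕ ℤ/2

Derivation:
rank_ℚ(R)=2; free=4−2=2
SNF(R) diag = [2, 2] → torsion [2, 2]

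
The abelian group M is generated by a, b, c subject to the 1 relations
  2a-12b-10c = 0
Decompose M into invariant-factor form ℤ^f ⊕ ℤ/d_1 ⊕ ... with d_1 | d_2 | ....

Answer: M ≅ ℤ^2 ⊕ ℤ/2

Derivation:
rank_ℚ(R)=1; free=3−1=2
SNF(R) diag = [2] → torsion [2]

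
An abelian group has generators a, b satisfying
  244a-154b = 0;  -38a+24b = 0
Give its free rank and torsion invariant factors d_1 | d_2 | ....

Answer: M ≅ ℤ/2 ⊕ ℤ/2

Derivation:
rank_ℚ(R)=2; free=2−2=0
SNF(R) diag = [2, 2] → torsion [2, 2]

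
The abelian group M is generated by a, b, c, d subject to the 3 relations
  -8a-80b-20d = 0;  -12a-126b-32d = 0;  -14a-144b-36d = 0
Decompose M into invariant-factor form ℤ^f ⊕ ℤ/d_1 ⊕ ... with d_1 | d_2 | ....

rank_ℚ(R)=3; free=4−3=1
SNF(R) diag = [2, 2, 4] → torsion [2, 2, 4]

Answer: M ≅ ℤ^1 ⊕ ℤ/2 ⊕ ℤ/2 ⊕ ℤ/4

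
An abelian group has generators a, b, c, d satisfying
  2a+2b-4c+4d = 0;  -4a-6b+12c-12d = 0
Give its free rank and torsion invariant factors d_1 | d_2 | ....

rank_ℚ(R)=2; free=4−2=2
SNF(R) diag = [2, 2] → torsion [2, 2]

Answer: M ≅ ℤ^2 ⊕ ℤ/2 ⊕ ℤ/2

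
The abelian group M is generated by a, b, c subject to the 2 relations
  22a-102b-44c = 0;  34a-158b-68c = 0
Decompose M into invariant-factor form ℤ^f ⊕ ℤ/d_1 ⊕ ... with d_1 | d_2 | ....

Answer: M ≅ ℤ^1 ⊕ ℤ/2 ⊕ ℤ/4

Derivation:
rank_ℚ(R)=2; free=3−2=1
SNF(R) diag = [2, 4] → torsion [2, 4]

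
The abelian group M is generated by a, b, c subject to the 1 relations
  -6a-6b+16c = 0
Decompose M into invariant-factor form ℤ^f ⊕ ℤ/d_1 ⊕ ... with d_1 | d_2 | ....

Answer: M ≅ ℤ^2 ⊕ ℤ/2

Derivation:
rank_ℚ(R)=1; free=3−1=2
SNF(R) diag = [2] → torsion [2]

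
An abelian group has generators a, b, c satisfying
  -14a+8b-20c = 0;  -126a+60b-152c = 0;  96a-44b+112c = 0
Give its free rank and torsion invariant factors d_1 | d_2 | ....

rank_ℚ(R)=3; free=3−3=0
SNF(R) diag = [2, 4, 4] → torsion [2, 4, 4]

Answer: M ≅ ℤ/2 ⊕ ℤ/4 ⊕ ℤ/4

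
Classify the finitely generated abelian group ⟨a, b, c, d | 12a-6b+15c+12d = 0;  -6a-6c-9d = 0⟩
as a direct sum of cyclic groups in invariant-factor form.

Answer: M ≅ ℤ^2 ⊕ ℤ/3 ⊕ ℤ/3

Derivation:
rank_ℚ(R)=2; free=4−2=2
SNF(R) diag = [3, 3] → torsion [3, 3]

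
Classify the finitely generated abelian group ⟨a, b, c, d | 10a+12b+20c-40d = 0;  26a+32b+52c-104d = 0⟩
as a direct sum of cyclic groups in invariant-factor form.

Answer: M ≅ ℤ^2 ⊕ ℤ/2 ⊕ ℤ/4

Derivation:
rank_ℚ(R)=2; free=4−2=2
SNF(R) diag = [2, 4] → torsion [2, 4]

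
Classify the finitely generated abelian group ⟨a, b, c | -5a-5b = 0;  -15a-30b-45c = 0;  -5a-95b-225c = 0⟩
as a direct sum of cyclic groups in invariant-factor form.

rank_ℚ(R)=3; free=3−3=0
SNF(R) diag = [5, 15, 45] → torsion [5, 15, 45]

Answer: M ≅ ℤ/5 ⊕ ℤ/15 ⊕ ℤ/45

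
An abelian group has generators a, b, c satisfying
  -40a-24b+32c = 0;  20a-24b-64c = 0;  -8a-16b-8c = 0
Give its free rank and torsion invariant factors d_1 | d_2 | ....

Answer: M ≅ ℤ/4 ⊕ ℤ/8 ⊕ ℤ/24

Derivation:
rank_ℚ(R)=3; free=3−3=0
SNF(R) diag = [4, 8, 24] → torsion [4, 8, 24]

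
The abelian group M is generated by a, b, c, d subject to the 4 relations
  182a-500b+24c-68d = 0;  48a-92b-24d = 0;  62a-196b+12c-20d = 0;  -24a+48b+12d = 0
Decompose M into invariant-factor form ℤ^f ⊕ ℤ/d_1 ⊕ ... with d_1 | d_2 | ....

rank_ℚ(R)=4; free=4−4=0
SNF(R) diag = [2, 4, 12, 12] → torsion [2, 4, 12, 12]

Answer: M ≅ ℤ/2 ⊕ ℤ/4 ⊕ ℤ/12 ⊕ ℤ/12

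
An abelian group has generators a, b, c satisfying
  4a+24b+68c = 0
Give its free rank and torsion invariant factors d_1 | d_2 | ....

rank_ℚ(R)=1; free=3−1=2
SNF(R) diag = [4] → torsion [4]

Answer: M ≅ ℤ^2 ⊕ ℤ/4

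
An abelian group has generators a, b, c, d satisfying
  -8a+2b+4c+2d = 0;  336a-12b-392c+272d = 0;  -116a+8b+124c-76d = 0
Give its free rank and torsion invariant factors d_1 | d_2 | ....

Answer: M ≅ ℤ^1 ⊕ ℤ/2 ⊕ ℤ/4 ⊕ ℤ/12

Derivation:
rank_ℚ(R)=3; free=4−3=1
SNF(R) diag = [2, 4, 12] → torsion [2, 4, 12]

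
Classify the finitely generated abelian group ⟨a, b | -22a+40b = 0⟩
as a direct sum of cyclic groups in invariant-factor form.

rank_ℚ(R)=1; free=2−1=1
SNF(R) diag = [2] → torsion [2]

Answer: M ≅ ℤ^1 ⊕ ℤ/2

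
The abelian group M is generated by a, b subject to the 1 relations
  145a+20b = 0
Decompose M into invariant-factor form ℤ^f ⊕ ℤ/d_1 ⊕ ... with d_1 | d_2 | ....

rank_ℚ(R)=1; free=2−1=1
SNF(R) diag = [5] → torsion [5]

Answer: M ≅ ℤ^1 ⊕ ℤ/5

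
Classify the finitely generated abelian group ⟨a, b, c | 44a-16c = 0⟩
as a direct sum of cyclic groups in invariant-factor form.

Answer: M ≅ ℤ^2 ⊕ ℤ/4

Derivation:
rank_ℚ(R)=1; free=3−1=2
SNF(R) diag = [4] → torsion [4]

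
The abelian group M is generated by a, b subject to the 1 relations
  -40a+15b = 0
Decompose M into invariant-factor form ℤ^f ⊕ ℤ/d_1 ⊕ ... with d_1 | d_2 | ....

Answer: M ≅ ℤ^1 ⊕ ℤ/5

Derivation:
rank_ℚ(R)=1; free=2−1=1
SNF(R) diag = [5] → torsion [5]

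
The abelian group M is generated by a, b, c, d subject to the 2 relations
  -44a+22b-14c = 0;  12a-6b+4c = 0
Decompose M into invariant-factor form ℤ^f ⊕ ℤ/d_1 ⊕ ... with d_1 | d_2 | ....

rank_ℚ(R)=2; free=4−2=2
SNF(R) diag = [2, 2] → torsion [2, 2]

Answer: M ≅ ℤ^2 ⊕ ℤ/2 ⊕ ℤ/2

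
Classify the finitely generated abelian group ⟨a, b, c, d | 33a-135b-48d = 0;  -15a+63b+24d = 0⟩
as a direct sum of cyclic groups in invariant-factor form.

Answer: M ≅ ℤ^2 ⊕ ℤ/3 ⊕ ℤ/6

Derivation:
rank_ℚ(R)=2; free=4−2=2
SNF(R) diag = [3, 6] → torsion [3, 6]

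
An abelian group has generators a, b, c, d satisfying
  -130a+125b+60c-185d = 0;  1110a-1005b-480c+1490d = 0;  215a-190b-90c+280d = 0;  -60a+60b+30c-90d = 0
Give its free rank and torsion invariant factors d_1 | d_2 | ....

rank_ℚ(R)=4; free=4−4=0
SNF(R) diag = [5, 5, 15, 30] → torsion [5, 5, 15, 30]

Answer: M ≅ ℤ/5 ⊕ ℤ/5 ⊕ ℤ/15 ⊕ ℤ/30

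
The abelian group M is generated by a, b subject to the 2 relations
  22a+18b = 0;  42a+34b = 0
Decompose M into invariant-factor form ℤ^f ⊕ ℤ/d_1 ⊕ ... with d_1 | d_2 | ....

Answer: M ≅ ℤ/2 ⊕ ℤ/4

Derivation:
rank_ℚ(R)=2; free=2−2=0
SNF(R) diag = [2, 4] → torsion [2, 4]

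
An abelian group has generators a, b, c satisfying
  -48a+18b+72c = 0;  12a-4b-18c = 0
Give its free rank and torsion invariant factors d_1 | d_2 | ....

rank_ℚ(R)=2; free=3−2=1
SNF(R) diag = [2, 6] → torsion [2, 6]

Answer: M ≅ ℤ^1 ⊕ ℤ/2 ⊕ ℤ/6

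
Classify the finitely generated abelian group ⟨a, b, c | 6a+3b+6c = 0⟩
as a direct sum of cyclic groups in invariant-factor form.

Answer: M ≅ ℤ^2 ⊕ ℤ/3

Derivation:
rank_ℚ(R)=1; free=3−1=2
SNF(R) diag = [3] → torsion [3]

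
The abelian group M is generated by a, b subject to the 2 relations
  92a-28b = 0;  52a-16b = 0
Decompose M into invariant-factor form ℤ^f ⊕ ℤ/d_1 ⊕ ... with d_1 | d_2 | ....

rank_ℚ(R)=2; free=2−2=0
SNF(R) diag = [4, 4] → torsion [4, 4]

Answer: M ≅ ℤ/4 ⊕ ℤ/4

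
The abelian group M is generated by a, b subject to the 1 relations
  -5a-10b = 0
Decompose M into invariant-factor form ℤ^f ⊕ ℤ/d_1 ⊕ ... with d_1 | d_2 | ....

rank_ℚ(R)=1; free=2−1=1
SNF(R) diag = [5] → torsion [5]

Answer: M ≅ ℤ^1 ⊕ ℤ/5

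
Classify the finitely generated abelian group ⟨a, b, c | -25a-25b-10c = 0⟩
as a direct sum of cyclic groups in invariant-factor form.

Answer: M ≅ ℤ^2 ⊕ ℤ/5

Derivation:
rank_ℚ(R)=1; free=3−1=2
SNF(R) diag = [5] → torsion [5]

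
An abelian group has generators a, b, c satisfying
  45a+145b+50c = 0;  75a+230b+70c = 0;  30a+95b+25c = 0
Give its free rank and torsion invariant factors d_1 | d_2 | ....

rank_ℚ(R)=3; free=3−3=0
SNF(R) diag = [5, 15, 45] → torsion [5, 15, 45]

Answer: M ≅ ℤ/5 ⊕ ℤ/15 ⊕ ℤ/45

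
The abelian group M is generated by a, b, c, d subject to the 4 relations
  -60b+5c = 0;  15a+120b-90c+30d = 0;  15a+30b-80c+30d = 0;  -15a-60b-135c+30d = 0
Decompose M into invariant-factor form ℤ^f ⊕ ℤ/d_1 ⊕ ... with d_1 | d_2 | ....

Answer: M ≅ ℤ/5 ⊕ ℤ/15 ⊕ ℤ/30 ⊕ ℤ/60

Derivation:
rank_ℚ(R)=4; free=4−4=0
SNF(R) diag = [5, 15, 30, 60] → torsion [5, 15, 30, 60]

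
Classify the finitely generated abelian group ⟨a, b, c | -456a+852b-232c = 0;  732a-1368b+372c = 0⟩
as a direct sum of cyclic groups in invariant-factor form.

Answer: M ≅ ℤ^1 ⊕ ℤ/4 ⊕ ℤ/12

Derivation:
rank_ℚ(R)=2; free=3−2=1
SNF(R) diag = [4, 12] → torsion [4, 12]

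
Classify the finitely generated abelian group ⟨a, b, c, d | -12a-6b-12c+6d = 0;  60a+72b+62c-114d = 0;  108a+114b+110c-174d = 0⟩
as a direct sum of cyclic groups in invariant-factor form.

rank_ℚ(R)=3; free=4−3=1
SNF(R) diag = [2, 6, 18] → torsion [2, 6, 18]

Answer: M ≅ ℤ^1 ⊕ ℤ/2 ⊕ ℤ/6 ⊕ ℤ/18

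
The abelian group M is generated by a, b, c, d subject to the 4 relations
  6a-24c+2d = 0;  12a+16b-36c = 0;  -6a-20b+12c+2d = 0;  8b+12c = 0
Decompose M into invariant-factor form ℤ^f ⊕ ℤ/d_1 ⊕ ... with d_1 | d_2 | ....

Answer: M ≅ ℤ/2 ⊕ ℤ/4 ⊕ ℤ/12 ⊕ ℤ/12

Derivation:
rank_ℚ(R)=4; free=4−4=0
SNF(R) diag = [2, 4, 12, 12] → torsion [2, 4, 12, 12]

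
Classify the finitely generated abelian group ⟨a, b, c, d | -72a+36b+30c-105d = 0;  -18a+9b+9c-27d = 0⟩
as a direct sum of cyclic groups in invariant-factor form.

rank_ℚ(R)=2; free=4−2=2
SNF(R) diag = [3, 9] → torsion [3, 9]

Answer: M ≅ ℤ^2 ⊕ ℤ/3 ⊕ ℤ/9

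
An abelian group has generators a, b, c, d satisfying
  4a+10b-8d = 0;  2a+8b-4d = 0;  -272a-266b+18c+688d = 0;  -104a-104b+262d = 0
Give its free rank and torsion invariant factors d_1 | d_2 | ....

rank_ℚ(R)=4; free=4−4=0
SNF(R) diag = [2, 6, 18, 54] → torsion [2, 6, 18, 54]

Answer: M ≅ ℤ/2 ⊕ ℤ/6 ⊕ ℤ/18 ⊕ ℤ/54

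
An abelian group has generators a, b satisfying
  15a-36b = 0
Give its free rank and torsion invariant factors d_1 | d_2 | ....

Answer: M ≅ ℤ^1 ⊕ ℤ/3

Derivation:
rank_ℚ(R)=1; free=2−1=1
SNF(R) diag = [3] → torsion [3]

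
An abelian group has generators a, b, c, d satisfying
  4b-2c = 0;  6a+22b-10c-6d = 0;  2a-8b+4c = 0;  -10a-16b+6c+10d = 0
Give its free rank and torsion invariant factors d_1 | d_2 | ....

Answer: M ≅ ℤ/2 ⊕ ℤ/2 ⊕ ℤ/2 ⊕ ℤ/2

Derivation:
rank_ℚ(R)=4; free=4−4=0
SNF(R) diag = [2, 2, 2, 2] → torsion [2, 2, 2, 2]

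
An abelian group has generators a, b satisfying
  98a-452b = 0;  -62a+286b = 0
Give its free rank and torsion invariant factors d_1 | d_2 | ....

Answer: M ≅ ℤ/2 ⊕ ℤ/2

Derivation:
rank_ℚ(R)=2; free=2−2=0
SNF(R) diag = [2, 2] → torsion [2, 2]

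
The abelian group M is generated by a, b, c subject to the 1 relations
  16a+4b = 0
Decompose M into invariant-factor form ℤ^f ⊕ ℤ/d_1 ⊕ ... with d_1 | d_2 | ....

Answer: M ≅ ℤ^2 ⊕ ℤ/4

Derivation:
rank_ℚ(R)=1; free=3−1=2
SNF(R) diag = [4] → torsion [4]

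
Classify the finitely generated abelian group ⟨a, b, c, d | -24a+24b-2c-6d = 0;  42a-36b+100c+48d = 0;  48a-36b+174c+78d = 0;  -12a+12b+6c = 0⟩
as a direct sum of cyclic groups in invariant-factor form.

Answer: M ≅ ℤ/2 ⊕ ℤ/6 ⊕ ℤ/6 ⊕ ℤ/12

Derivation:
rank_ℚ(R)=4; free=4−4=0
SNF(R) diag = [2, 6, 6, 12] → torsion [2, 6, 6, 12]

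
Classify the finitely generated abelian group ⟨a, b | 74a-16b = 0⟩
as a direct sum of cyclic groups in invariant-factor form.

rank_ℚ(R)=1; free=2−1=1
SNF(R) diag = [2] → torsion [2]

Answer: M ≅ ℤ^1 ⊕ ℤ/2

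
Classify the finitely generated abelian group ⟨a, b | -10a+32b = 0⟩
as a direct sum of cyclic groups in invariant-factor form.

Answer: M ≅ ℤ^1 ⊕ ℤ/2

Derivation:
rank_ℚ(R)=1; free=2−1=1
SNF(R) diag = [2] → torsion [2]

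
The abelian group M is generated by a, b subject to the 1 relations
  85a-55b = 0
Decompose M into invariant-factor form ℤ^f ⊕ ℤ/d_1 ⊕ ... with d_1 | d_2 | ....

Answer: M ≅ ℤ^1 ⊕ ℤ/5

Derivation:
rank_ℚ(R)=1; free=2−1=1
SNF(R) diag = [5] → torsion [5]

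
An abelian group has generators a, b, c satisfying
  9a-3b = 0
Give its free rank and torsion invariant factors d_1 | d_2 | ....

Answer: M ≅ ℤ^2 ⊕ ℤ/3

Derivation:
rank_ℚ(R)=1; free=3−1=2
SNF(R) diag = [3] → torsion [3]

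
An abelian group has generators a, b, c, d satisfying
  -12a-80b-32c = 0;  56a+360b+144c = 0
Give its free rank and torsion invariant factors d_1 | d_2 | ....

Answer: M ≅ ℤ^2 ⊕ ℤ/4 ⊕ ℤ/8

Derivation:
rank_ℚ(R)=2; free=4−2=2
SNF(R) diag = [4, 8] → torsion [4, 8]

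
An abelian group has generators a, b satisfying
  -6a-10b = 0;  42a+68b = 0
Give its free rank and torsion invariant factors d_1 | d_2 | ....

rank_ℚ(R)=2; free=2−2=0
SNF(R) diag = [2, 6] → torsion [2, 6]

Answer: M ≅ ℤ/2 ⊕ ℤ/6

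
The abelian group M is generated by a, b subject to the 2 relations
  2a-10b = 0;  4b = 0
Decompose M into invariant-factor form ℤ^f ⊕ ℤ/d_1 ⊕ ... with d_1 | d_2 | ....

Answer: M ≅ ℤ/2 ⊕ ℤ/4

Derivation:
rank_ℚ(R)=2; free=2−2=0
SNF(R) diag = [2, 4] → torsion [2, 4]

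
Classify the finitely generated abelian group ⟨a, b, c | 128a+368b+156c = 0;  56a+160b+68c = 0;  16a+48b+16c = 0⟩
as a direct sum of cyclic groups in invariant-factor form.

Answer: M ≅ ℤ/4 ⊕ ℤ/8 ⊕ ℤ/16

Derivation:
rank_ℚ(R)=3; free=3−3=0
SNF(R) diag = [4, 8, 16] → torsion [4, 8, 16]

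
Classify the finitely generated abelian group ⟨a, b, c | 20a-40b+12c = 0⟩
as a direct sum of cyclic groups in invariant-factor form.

Answer: M ≅ ℤ^2 ⊕ ℤ/4

Derivation:
rank_ℚ(R)=1; free=3−1=2
SNF(R) diag = [4] → torsion [4]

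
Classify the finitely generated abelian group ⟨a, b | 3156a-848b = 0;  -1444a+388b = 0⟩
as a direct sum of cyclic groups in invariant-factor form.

rank_ℚ(R)=2; free=2−2=0
SNF(R) diag = [4, 4] → torsion [4, 4]

Answer: M ≅ ℤ/4 ⊕ ℤ/4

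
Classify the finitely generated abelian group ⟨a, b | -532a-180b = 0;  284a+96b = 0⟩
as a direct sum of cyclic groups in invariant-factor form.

rank_ℚ(R)=2; free=2−2=0
SNF(R) diag = [4, 12] → torsion [4, 12]

Answer: M ≅ ℤ/4 ⊕ ℤ/12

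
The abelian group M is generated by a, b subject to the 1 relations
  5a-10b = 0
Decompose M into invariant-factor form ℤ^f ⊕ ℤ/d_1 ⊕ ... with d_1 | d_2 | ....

rank_ℚ(R)=1; free=2−1=1
SNF(R) diag = [5] → torsion [5]

Answer: M ≅ ℤ^1 ⊕ ℤ/5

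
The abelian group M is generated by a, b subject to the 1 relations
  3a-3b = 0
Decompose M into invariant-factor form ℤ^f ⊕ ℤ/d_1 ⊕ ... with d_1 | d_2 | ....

Answer: M ≅ ℤ^1 ⊕ ℤ/3

Derivation:
rank_ℚ(R)=1; free=2−1=1
SNF(R) diag = [3] → torsion [3]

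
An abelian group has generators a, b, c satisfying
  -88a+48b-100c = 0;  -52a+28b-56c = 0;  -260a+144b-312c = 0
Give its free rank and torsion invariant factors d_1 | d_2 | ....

Answer: M ≅ ℤ/4 ⊕ ℤ/4 ⊕ ℤ/4

Derivation:
rank_ℚ(R)=3; free=3−3=0
SNF(R) diag = [4, 4, 4] → torsion [4, 4, 4]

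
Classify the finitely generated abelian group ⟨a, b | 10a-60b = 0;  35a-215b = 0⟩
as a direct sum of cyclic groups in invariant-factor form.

Answer: M ≅ ℤ/5 ⊕ ℤ/10

Derivation:
rank_ℚ(R)=2; free=2−2=0
SNF(R) diag = [5, 10] → torsion [5, 10]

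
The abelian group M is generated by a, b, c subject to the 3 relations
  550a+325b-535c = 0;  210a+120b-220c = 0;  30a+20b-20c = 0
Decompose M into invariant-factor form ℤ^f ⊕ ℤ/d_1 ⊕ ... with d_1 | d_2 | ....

rank_ℚ(R)=3; free=3−3=0
SNF(R) diag = [5, 10, 20] → torsion [5, 10, 20]

Answer: M ≅ ℤ/5 ⊕ ℤ/10 ⊕ ℤ/20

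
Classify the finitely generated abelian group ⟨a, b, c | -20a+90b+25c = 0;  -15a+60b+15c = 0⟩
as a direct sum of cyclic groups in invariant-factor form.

Answer: M ≅ ℤ^1 ⊕ ℤ/5 ⊕ ℤ/15

Derivation:
rank_ℚ(R)=2; free=3−2=1
SNF(R) diag = [5, 15] → torsion [5, 15]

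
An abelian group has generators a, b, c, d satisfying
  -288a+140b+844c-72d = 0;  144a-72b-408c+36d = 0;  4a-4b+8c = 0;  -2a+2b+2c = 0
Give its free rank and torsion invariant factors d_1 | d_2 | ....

rank_ℚ(R)=4; free=4−4=0
SNF(R) diag = [2, 4, 12, 36] → torsion [2, 4, 12, 36]

Answer: M ≅ ℤ/2 ⊕ ℤ/4 ⊕ ℤ/12 ⊕ ℤ/36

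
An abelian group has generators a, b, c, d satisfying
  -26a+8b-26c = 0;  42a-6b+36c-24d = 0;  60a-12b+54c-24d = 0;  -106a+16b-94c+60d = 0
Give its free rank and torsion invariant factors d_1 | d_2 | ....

Answer: M ≅ ℤ/2 ⊕ ℤ/6 ⊕ ℤ/6 ⊕ ℤ/12

Derivation:
rank_ℚ(R)=4; free=4−4=0
SNF(R) diag = [2, 6, 6, 12] → torsion [2, 6, 6, 12]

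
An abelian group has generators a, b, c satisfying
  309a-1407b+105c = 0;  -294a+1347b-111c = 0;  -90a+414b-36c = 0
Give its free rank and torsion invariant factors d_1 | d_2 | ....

rank_ℚ(R)=3; free=3−3=0
SNF(R) diag = [3, 9, 18] → torsion [3, 9, 18]

Answer: M ≅ ℤ/3 ⊕ ℤ/9 ⊕ ℤ/18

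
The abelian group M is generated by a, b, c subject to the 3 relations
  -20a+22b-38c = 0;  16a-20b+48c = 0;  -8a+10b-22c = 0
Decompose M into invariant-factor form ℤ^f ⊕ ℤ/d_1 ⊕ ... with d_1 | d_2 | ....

Answer: M ≅ ℤ/2 ⊕ ℤ/4 ⊕ ℤ/12

Derivation:
rank_ℚ(R)=3; free=3−3=0
SNF(R) diag = [2, 4, 12] → torsion [2, 4, 12]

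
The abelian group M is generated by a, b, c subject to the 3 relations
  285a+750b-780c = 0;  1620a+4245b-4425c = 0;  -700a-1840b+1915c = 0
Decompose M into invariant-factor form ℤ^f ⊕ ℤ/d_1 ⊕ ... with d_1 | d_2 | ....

rank_ℚ(R)=3; free=3−3=0
SNF(R) diag = [5, 15, 15] → torsion [5, 15, 15]

Answer: M ≅ ℤ/5 ⊕ ℤ/15 ⊕ ℤ/15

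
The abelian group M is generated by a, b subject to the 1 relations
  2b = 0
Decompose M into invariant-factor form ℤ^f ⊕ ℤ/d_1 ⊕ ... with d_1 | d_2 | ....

Answer: M ≅ ℤ^1 ⊕ ℤ/2

Derivation:
rank_ℚ(R)=1; free=2−1=1
SNF(R) diag = [2] → torsion [2]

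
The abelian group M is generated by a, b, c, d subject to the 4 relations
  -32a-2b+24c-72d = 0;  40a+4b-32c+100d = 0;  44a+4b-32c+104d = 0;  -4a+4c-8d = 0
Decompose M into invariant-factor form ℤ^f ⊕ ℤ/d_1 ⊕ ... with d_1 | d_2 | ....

rank_ℚ(R)=4; free=4−4=0
SNF(R) diag = [2, 4, 4, 4] → torsion [2, 4, 4, 4]

Answer: M ≅ ℤ/2 ⊕ ℤ/4 ⊕ ℤ/4 ⊕ ℤ/4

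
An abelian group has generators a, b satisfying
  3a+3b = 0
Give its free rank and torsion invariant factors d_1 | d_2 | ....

rank_ℚ(R)=1; free=2−1=1
SNF(R) diag = [3] → torsion [3]

Answer: M ≅ ℤ^1 ⊕ ℤ/3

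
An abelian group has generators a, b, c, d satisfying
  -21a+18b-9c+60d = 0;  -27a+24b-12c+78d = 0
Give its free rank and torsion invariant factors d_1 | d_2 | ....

Answer: M ≅ ℤ^2 ⊕ ℤ/3 ⊕ ℤ/3

Derivation:
rank_ℚ(R)=2; free=4−2=2
SNF(R) diag = [3, 3] → torsion [3, 3]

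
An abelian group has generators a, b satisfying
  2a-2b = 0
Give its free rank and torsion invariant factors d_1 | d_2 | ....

rank_ℚ(R)=1; free=2−1=1
SNF(R) diag = [2] → torsion [2]

Answer: M ≅ ℤ^1 ⊕ ℤ/2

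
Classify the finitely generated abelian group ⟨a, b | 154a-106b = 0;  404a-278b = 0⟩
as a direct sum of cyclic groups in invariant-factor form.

Answer: M ≅ ℤ/2 ⊕ ℤ/6

Derivation:
rank_ℚ(R)=2; free=2−2=0
SNF(R) diag = [2, 6] → torsion [2, 6]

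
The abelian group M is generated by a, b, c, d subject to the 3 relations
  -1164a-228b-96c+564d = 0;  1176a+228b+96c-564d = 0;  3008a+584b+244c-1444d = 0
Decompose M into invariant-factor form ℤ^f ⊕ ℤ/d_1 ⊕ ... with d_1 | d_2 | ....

rank_ℚ(R)=3; free=4−3=1
SNF(R) diag = [4, 12, 36] → torsion [4, 12, 36]

Answer: M ≅ ℤ^1 ⊕ ℤ/4 ⊕ ℤ/12 ⊕ ℤ/36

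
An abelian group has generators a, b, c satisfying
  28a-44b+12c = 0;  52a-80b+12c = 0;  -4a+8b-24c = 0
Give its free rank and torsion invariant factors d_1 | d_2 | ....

rank_ℚ(R)=3; free=3−3=0
SNF(R) diag = [4, 12, 12] → torsion [4, 12, 12]

Answer: M ≅ ℤ/4 ⊕ ℤ/12 ⊕ ℤ/12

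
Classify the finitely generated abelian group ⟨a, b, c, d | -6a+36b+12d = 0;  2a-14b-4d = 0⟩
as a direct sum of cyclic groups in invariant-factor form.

Answer: M ≅ ℤ^2 ⊕ ℤ/2 ⊕ ℤ/6

Derivation:
rank_ℚ(R)=2; free=4−2=2
SNF(R) diag = [2, 6] → torsion [2, 6]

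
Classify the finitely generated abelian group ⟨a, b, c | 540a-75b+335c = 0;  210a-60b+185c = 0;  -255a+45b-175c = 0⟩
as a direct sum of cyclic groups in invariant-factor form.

rank_ℚ(R)=3; free=3−3=0
SNF(R) diag = [5, 15, 45] → torsion [5, 15, 45]

Answer: M ≅ ℤ/5 ⊕ ℤ/15 ⊕ ℤ/45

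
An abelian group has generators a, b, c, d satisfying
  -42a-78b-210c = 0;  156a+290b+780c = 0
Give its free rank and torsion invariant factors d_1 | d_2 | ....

rank_ℚ(R)=2; free=4−2=2
SNF(R) diag = [2, 6] → torsion [2, 6]

Answer: M ≅ ℤ^2 ⊕ ℤ/2 ⊕ ℤ/6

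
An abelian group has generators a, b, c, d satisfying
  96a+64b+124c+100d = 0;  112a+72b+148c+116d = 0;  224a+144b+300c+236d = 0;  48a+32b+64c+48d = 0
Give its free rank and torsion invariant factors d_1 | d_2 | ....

Answer: M ≅ ℤ/4 ⊕ ℤ/8 ⊕ ℤ/8 ⊕ ℤ/16

Derivation:
rank_ℚ(R)=4; free=4−4=0
SNF(R) diag = [4, 8, 8, 16] → torsion [4, 8, 8, 16]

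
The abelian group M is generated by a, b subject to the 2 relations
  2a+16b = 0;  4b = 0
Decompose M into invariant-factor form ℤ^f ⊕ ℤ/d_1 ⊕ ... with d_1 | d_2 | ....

Answer: M ≅ ℤ/2 ⊕ ℤ/4

Derivation:
rank_ℚ(R)=2; free=2−2=0
SNF(R) diag = [2, 4] → torsion [2, 4]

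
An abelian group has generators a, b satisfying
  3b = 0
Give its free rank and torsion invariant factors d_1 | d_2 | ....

Answer: M ≅ ℤ^1 ⊕ ℤ/3

Derivation:
rank_ℚ(R)=1; free=2−1=1
SNF(R) diag = [3] → torsion [3]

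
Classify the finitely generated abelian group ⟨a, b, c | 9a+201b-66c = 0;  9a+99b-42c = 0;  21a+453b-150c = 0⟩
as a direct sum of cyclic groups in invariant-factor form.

Answer: M ≅ ℤ/3 ⊕ ℤ/6 ⊕ ℤ/12

Derivation:
rank_ℚ(R)=3; free=3−3=0
SNF(R) diag = [3, 6, 12] → torsion [3, 6, 12]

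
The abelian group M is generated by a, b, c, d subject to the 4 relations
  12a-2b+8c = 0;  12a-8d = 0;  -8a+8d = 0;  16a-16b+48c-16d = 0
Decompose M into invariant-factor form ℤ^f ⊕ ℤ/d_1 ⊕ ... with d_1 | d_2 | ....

rank_ℚ(R)=4; free=4−4=0
SNF(R) diag = [2, 4, 8, 16] → torsion [2, 4, 8, 16]

Answer: M ≅ ℤ/2 ⊕ ℤ/4 ⊕ ℤ/8 ⊕ ℤ/16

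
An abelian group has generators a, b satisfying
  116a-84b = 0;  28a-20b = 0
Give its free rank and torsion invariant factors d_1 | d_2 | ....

rank_ℚ(R)=2; free=2−2=0
SNF(R) diag = [4, 8] → torsion [4, 8]

Answer: M ≅ ℤ/4 ⊕ ℤ/8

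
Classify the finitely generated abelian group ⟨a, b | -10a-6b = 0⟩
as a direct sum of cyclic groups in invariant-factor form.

Answer: M ≅ ℤ^1 ⊕ ℤ/2

Derivation:
rank_ℚ(R)=1; free=2−1=1
SNF(R) diag = [2] → torsion [2]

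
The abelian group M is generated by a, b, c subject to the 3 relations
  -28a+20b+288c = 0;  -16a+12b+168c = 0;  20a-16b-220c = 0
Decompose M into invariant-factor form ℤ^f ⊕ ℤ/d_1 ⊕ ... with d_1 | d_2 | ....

rank_ℚ(R)=3; free=3−3=0
SNF(R) diag = [4, 4, 4] → torsion [4, 4, 4]

Answer: M ≅ ℤ/4 ⊕ ℤ/4 ⊕ ℤ/4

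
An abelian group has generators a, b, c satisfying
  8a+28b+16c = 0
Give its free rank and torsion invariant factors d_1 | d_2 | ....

Answer: M ≅ ℤ^2 ⊕ ℤ/4

Derivation:
rank_ℚ(R)=1; free=3−1=2
SNF(R) diag = [4] → torsion [4]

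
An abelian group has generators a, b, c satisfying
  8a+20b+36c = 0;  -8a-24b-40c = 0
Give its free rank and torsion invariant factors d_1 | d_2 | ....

Answer: M ≅ ℤ^1 ⊕ ℤ/4 ⊕ ℤ/8

Derivation:
rank_ℚ(R)=2; free=3−2=1
SNF(R) diag = [4, 8] → torsion [4, 8]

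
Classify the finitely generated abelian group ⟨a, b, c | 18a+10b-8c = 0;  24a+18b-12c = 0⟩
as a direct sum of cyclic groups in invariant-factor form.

rank_ℚ(R)=2; free=3−2=1
SNF(R) diag = [2, 6] → torsion [2, 6]

Answer: M ≅ ℤ^1 ⊕ ℤ/2 ⊕ ℤ/6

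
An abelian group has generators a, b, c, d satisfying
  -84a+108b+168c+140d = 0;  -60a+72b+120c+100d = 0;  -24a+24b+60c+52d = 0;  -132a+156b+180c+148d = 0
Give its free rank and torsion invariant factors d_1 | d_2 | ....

rank_ℚ(R)=4; free=4−4=0
SNF(R) diag = [4, 12, 36, 36] → torsion [4, 12, 36, 36]

Answer: M ≅ ℤ/4 ⊕ ℤ/12 ⊕ ℤ/36 ⊕ ℤ/36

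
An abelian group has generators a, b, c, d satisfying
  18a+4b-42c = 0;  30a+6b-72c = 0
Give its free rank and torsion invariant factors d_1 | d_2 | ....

rank_ℚ(R)=2; free=4−2=2
SNF(R) diag = [2, 6] → torsion [2, 6]

Answer: M ≅ ℤ^2 ⊕ ℤ/2 ⊕ ℤ/6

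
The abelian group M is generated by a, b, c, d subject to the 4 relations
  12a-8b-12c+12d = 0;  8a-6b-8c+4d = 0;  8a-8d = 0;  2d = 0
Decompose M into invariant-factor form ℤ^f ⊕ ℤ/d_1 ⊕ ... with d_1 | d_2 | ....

Answer: M ≅ ℤ/2 ⊕ ℤ/2 ⊕ ℤ/4 ⊕ ℤ/8

Derivation:
rank_ℚ(R)=4; free=4−4=0
SNF(R) diag = [2, 2, 4, 8] → torsion [2, 2, 4, 8]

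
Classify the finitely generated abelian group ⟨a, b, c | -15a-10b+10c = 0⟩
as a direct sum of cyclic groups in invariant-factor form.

Answer: M ≅ ℤ^2 ⊕ ℤ/5

Derivation:
rank_ℚ(R)=1; free=3−1=2
SNF(R) diag = [5] → torsion [5]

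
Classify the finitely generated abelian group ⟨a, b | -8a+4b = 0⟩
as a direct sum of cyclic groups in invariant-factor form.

Answer: M ≅ ℤ^1 ⊕ ℤ/4

Derivation:
rank_ℚ(R)=1; free=2−1=1
SNF(R) diag = [4] → torsion [4]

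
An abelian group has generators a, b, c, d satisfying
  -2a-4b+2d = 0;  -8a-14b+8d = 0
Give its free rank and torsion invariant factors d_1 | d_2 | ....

Answer: M ≅ ℤ^2 ⊕ ℤ/2 ⊕ ℤ/2

Derivation:
rank_ℚ(R)=2; free=4−2=2
SNF(R) diag = [2, 2] → torsion [2, 2]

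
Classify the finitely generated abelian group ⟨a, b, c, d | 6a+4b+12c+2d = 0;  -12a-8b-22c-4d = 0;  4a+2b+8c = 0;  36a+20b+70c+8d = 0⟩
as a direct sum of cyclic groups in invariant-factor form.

rank_ℚ(R)=4; free=4−4=0
SNF(R) diag = [2, 2, 2, 4] → torsion [2, 2, 2, 4]

Answer: M ≅ ℤ/2 ⊕ ℤ/2 ⊕ ℤ/2 ⊕ ℤ/4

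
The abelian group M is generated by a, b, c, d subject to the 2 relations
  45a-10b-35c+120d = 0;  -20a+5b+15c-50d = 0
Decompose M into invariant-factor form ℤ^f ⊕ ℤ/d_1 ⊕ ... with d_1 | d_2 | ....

Answer: M ≅ ℤ^2 ⊕ ℤ/5 ⊕ ℤ/5

Derivation:
rank_ℚ(R)=2; free=4−2=2
SNF(R) diag = [5, 5] → torsion [5, 5]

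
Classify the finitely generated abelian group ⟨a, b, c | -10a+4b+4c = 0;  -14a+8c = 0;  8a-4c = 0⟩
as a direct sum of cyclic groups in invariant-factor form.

Answer: M ≅ ℤ/2 ⊕ ℤ/4 ⊕ ℤ/4

Derivation:
rank_ℚ(R)=3; free=3−3=0
SNF(R) diag = [2, 4, 4] → torsion [2, 4, 4]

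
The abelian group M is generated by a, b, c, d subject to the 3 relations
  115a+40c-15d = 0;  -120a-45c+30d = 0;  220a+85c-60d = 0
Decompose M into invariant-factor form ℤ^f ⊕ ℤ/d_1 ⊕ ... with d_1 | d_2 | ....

Answer: M ≅ ℤ^1 ⊕ ℤ/5 ⊕ ℤ/15 ⊕ ℤ/30

Derivation:
rank_ℚ(R)=3; free=4−3=1
SNF(R) diag = [5, 15, 30] → torsion [5, 15, 30]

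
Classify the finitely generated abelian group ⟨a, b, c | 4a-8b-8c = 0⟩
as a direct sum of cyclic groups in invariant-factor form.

rank_ℚ(R)=1; free=3−1=2
SNF(R) diag = [4] → torsion [4]

Answer: M ≅ ℤ^2 ⊕ ℤ/4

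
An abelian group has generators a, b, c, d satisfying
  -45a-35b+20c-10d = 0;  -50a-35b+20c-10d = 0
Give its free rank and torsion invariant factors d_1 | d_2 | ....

rank_ℚ(R)=2; free=4−2=2
SNF(R) diag = [5, 5] → torsion [5, 5]

Answer: M ≅ ℤ^2 ⊕ ℤ/5 ⊕ ℤ/5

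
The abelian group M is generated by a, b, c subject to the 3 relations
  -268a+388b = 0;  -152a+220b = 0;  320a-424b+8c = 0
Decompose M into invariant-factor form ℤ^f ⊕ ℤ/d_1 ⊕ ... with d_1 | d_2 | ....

Answer: M ≅ ℤ/4 ⊕ ℤ/4 ⊕ ℤ/8

Derivation:
rank_ℚ(R)=3; free=3−3=0
SNF(R) diag = [4, 4, 8] → torsion [4, 4, 8]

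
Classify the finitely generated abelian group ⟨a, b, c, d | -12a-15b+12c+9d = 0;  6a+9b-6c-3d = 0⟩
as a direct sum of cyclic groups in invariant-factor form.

rank_ℚ(R)=2; free=4−2=2
SNF(R) diag = [3, 6] → torsion [3, 6]

Answer: M ≅ ℤ^2 ⊕ ℤ/3 ⊕ ℤ/6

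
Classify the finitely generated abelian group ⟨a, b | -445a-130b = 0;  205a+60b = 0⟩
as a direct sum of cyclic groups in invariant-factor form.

Answer: M ≅ ℤ/5 ⊕ ℤ/10

Derivation:
rank_ℚ(R)=2; free=2−2=0
SNF(R) diag = [5, 10] → torsion [5, 10]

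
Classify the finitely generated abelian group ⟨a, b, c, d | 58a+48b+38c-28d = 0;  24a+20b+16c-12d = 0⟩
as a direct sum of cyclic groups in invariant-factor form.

Answer: M ≅ ℤ^2 ⊕ ℤ/2 ⊕ ℤ/4

Derivation:
rank_ℚ(R)=2; free=4−2=2
SNF(R) diag = [2, 4] → torsion [2, 4]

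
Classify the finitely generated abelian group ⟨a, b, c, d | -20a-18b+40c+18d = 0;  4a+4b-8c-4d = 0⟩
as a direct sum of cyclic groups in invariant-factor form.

Answer: M ≅ ℤ^2 ⊕ ℤ/2 ⊕ ℤ/4

Derivation:
rank_ℚ(R)=2; free=4−2=2
SNF(R) diag = [2, 4] → torsion [2, 4]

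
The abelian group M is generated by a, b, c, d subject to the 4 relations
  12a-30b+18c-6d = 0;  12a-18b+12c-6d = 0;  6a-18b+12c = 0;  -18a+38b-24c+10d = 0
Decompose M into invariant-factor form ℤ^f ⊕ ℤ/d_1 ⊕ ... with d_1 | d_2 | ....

Answer: M ≅ ℤ/2 ⊕ ℤ/6 ⊕ ℤ/6 ⊕ ℤ/6

Derivation:
rank_ℚ(R)=4; free=4−4=0
SNF(R) diag = [2, 6, 6, 6] → torsion [2, 6, 6, 6]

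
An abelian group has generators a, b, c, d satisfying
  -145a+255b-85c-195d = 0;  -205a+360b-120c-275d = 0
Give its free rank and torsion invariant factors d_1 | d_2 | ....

Answer: M ≅ ℤ^2 ⊕ ℤ/5 ⊕ ℤ/5

Derivation:
rank_ℚ(R)=2; free=4−2=2
SNF(R) diag = [5, 5] → torsion [5, 5]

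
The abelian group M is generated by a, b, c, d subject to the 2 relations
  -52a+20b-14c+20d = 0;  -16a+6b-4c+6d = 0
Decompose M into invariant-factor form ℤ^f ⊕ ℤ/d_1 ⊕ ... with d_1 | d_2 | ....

rank_ℚ(R)=2; free=4−2=2
SNF(R) diag = [2, 2] → torsion [2, 2]

Answer: M ≅ ℤ^2 ⊕ ℤ/2 ⊕ ℤ/2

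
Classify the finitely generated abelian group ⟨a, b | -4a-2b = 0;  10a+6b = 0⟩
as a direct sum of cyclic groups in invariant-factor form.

rank_ℚ(R)=2; free=2−2=0
SNF(R) diag = [2, 2] → torsion [2, 2]

Answer: M ≅ ℤ/2 ⊕ ℤ/2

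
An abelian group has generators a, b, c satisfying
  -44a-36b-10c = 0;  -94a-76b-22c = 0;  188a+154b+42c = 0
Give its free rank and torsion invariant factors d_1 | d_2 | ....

Answer: M ≅ ℤ/2 ⊕ ℤ/2 ⊕ ℤ/6

Derivation:
rank_ℚ(R)=3; free=3−3=0
SNF(R) diag = [2, 2, 6] → torsion [2, 2, 6]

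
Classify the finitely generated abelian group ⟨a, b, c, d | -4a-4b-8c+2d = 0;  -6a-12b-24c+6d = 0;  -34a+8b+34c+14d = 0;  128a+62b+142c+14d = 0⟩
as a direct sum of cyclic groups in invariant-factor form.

Answer: M ≅ ℤ/2 ⊕ ℤ/6 ⊕ ℤ/18 ⊕ ℤ/54

Derivation:
rank_ℚ(R)=4; free=4−4=0
SNF(R) diag = [2, 6, 18, 54] → torsion [2, 6, 18, 54]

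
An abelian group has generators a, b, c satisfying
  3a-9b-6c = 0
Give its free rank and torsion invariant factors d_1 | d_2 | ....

Answer: M ≅ ℤ^2 ⊕ ℤ/3

Derivation:
rank_ℚ(R)=1; free=3−1=2
SNF(R) diag = [3] → torsion [3]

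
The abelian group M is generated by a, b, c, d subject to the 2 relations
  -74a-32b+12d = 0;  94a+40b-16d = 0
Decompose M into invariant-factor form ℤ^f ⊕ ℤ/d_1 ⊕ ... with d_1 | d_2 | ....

rank_ℚ(R)=2; free=4−2=2
SNF(R) diag = [2, 4] → torsion [2, 4]

Answer: M ≅ ℤ^2 ⊕ ℤ/2 ⊕ ℤ/4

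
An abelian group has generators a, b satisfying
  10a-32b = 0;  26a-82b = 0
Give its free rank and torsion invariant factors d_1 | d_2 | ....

rank_ℚ(R)=2; free=2−2=0
SNF(R) diag = [2, 6] → torsion [2, 6]

Answer: M ≅ ℤ/2 ⊕ ℤ/6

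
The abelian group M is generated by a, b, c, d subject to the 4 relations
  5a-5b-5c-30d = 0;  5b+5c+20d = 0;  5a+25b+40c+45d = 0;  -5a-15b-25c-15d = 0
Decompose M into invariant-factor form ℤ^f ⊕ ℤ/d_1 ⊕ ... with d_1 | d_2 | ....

Answer: M ≅ ℤ/5 ⊕ ℤ/5 ⊕ ℤ/5 ⊕ ℤ/15

Derivation:
rank_ℚ(R)=4; free=4−4=0
SNF(R) diag = [5, 5, 5, 15] → torsion [5, 5, 5, 15]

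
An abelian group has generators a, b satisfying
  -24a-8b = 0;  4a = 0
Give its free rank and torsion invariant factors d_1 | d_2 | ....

rank_ℚ(R)=2; free=2−2=0
SNF(R) diag = [4, 8] → torsion [4, 8]

Answer: M ≅ ℤ/4 ⊕ ℤ/8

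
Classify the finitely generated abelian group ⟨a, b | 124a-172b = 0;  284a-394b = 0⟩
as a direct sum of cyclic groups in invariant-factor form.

Answer: M ≅ ℤ/2 ⊕ ℤ/4

Derivation:
rank_ℚ(R)=2; free=2−2=0
SNF(R) diag = [2, 4] → torsion [2, 4]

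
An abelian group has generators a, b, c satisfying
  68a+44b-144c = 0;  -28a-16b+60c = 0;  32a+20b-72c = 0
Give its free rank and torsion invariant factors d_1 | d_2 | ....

Answer: M ≅ ℤ/4 ⊕ ℤ/12 ⊕ ℤ/12

Derivation:
rank_ℚ(R)=3; free=3−3=0
SNF(R) diag = [4, 12, 12] → torsion [4, 12, 12]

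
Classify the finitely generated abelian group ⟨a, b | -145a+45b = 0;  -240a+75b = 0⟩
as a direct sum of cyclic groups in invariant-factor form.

Answer: M ≅ ℤ/5 ⊕ ℤ/15

Derivation:
rank_ℚ(R)=2; free=2−2=0
SNF(R) diag = [5, 15] → torsion [5, 15]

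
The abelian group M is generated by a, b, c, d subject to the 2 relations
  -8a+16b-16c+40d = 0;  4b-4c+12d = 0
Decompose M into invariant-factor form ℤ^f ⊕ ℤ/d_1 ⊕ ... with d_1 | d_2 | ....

Answer: M ≅ ℤ^2 ⊕ ℤ/4 ⊕ ℤ/8

Derivation:
rank_ℚ(R)=2; free=4−2=2
SNF(R) diag = [4, 8] → torsion [4, 8]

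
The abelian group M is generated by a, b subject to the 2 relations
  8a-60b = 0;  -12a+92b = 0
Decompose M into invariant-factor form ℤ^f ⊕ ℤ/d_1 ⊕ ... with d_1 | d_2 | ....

rank_ℚ(R)=2; free=2−2=0
SNF(R) diag = [4, 4] → torsion [4, 4]

Answer: M ≅ ℤ/4 ⊕ ℤ/4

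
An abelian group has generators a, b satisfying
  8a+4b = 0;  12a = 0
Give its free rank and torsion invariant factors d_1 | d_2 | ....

Answer: M ≅ ℤ/4 ⊕ ℤ/12

Derivation:
rank_ℚ(R)=2; free=2−2=0
SNF(R) diag = [4, 12] → torsion [4, 12]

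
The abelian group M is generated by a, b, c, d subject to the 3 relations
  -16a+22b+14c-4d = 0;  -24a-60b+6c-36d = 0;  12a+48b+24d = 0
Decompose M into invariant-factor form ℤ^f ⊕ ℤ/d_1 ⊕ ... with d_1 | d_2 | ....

Answer: M ≅ ℤ^1 ⊕ ℤ/2 ⊕ ℤ/6 ⊕ ℤ/12

Derivation:
rank_ℚ(R)=3; free=4−3=1
SNF(R) diag = [2, 6, 12] → torsion [2, 6, 12]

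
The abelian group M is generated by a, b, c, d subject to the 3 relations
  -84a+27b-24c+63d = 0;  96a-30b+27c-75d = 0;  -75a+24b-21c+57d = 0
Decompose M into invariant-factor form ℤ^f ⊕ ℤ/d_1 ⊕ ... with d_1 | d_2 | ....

rank_ℚ(R)=3; free=4−3=1
SNF(R) diag = [3, 3, 3] → torsion [3, 3, 3]

Answer: M ≅ ℤ^1 ⊕ ℤ/3 ⊕ ℤ/3 ⊕ ℤ/3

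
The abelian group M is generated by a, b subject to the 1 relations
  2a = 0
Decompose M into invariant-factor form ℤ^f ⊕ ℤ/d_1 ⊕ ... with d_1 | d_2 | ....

Answer: M ≅ ℤ^1 ⊕ ℤ/2

Derivation:
rank_ℚ(R)=1; free=2−1=1
SNF(R) diag = [2] → torsion [2]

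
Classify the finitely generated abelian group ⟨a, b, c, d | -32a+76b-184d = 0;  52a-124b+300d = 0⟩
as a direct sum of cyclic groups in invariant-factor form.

Answer: M ≅ ℤ^2 ⊕ ℤ/4 ⊕ ℤ/4

Derivation:
rank_ℚ(R)=2; free=4−2=2
SNF(R) diag = [4, 4] → torsion [4, 4]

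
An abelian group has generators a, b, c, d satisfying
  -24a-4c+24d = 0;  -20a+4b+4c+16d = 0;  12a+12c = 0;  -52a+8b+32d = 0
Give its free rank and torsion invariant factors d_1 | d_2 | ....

rank_ℚ(R)=4; free=4−4=0
SNF(R) diag = [4, 4, 12, 24] → torsion [4, 4, 12, 24]

Answer: M ≅ ℤ/4 ⊕ ℤ/4 ⊕ ℤ/12 ⊕ ℤ/24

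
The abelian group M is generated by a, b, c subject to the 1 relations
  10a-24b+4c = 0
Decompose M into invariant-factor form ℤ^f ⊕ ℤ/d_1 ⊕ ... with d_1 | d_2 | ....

rank_ℚ(R)=1; free=3−1=2
SNF(R) diag = [2] → torsion [2]

Answer: M ≅ ℤ^2 ⊕ ℤ/2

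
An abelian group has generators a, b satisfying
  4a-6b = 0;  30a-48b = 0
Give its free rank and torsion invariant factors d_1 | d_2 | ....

Answer: M ≅ ℤ/2 ⊕ ℤ/6

Derivation:
rank_ℚ(R)=2; free=2−2=0
SNF(R) diag = [2, 6] → torsion [2, 6]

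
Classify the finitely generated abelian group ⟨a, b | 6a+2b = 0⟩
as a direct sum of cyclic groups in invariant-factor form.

Answer: M ≅ ℤ^1 ⊕ ℤ/2

Derivation:
rank_ℚ(R)=1; free=2−1=1
SNF(R) diag = [2] → torsion [2]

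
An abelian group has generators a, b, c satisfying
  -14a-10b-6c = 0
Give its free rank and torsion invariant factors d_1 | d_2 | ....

Answer: M ≅ ℤ^2 ⊕ ℤ/2

Derivation:
rank_ℚ(R)=1; free=3−1=2
SNF(R) diag = [2] → torsion [2]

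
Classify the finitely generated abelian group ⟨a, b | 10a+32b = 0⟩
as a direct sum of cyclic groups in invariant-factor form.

rank_ℚ(R)=1; free=2−1=1
SNF(R) diag = [2] → torsion [2]

Answer: M ≅ ℤ^1 ⊕ ℤ/2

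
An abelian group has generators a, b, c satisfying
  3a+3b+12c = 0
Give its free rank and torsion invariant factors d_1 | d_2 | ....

Answer: M ≅ ℤ^2 ⊕ ℤ/3

Derivation:
rank_ℚ(R)=1; free=3−1=2
SNF(R) diag = [3] → torsion [3]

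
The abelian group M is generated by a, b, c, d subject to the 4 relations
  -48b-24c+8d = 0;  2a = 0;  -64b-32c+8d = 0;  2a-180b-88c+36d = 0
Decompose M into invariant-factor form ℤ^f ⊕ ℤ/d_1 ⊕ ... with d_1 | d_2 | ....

rank_ℚ(R)=4; free=4−4=0
SNF(R) diag = [2, 4, 8, 8] → torsion [2, 4, 8, 8]

Answer: M ≅ ℤ/2 ⊕ ℤ/4 ⊕ ℤ/8 ⊕ ℤ/8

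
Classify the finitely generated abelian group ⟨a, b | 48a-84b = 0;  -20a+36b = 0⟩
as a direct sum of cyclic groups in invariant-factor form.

rank_ℚ(R)=2; free=2−2=0
SNF(R) diag = [4, 12] → torsion [4, 12]

Answer: M ≅ ℤ/4 ⊕ ℤ/12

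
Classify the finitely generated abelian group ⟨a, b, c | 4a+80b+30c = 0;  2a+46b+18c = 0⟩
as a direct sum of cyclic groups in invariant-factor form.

Answer: M ≅ ℤ^1 ⊕ ℤ/2 ⊕ ℤ/6

Derivation:
rank_ℚ(R)=2; free=3−2=1
SNF(R) diag = [2, 6] → torsion [2, 6]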